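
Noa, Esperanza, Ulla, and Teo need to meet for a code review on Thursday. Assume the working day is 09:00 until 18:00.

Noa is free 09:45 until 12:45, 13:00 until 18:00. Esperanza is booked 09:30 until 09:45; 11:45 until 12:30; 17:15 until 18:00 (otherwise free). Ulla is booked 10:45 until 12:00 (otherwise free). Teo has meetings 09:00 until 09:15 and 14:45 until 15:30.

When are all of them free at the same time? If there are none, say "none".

Noa free: 09:45-12:45, 13:00-18:00.
Esperanza free: 09:00-09:30, 09:45-11:45, 12:30-17:15 (invert busy blocks within the working day).
Ulla free: 09:00-10:45, 12:00-18:00 (invert busy blocks within the working day).
Teo free: 09:15-14:45, 15:30-18:00 (invert busy blocks within the working day).
Noa ∩ Esperanza: 09:45-11:45, 12:30-12:45, 13:00-17:15.
Noa ∩ Esperanza ∩ Ulla: 09:45-10:45, 12:30-12:45, 13:00-17:15.
Noa ∩ Esperanza ∩ Ulla ∩ Teo: 09:45-10:45, 12:30-12:45, 13:00-14:45, 15:30-17:15.

09:45-10:45, 12:30-12:45, 13:00-14:45, 15:30-17:15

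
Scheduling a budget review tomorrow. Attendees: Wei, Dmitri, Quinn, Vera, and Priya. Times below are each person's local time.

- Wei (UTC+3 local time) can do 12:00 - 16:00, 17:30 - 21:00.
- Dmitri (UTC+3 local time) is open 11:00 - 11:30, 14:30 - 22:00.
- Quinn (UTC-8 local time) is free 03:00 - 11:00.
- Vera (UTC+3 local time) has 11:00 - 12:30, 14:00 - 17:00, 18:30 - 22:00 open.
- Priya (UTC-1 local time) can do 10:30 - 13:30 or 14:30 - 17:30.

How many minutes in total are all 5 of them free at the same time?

Wei in UTC: 09:00-13:00, 14:30-18:00 (subtract 3h to convert from UTC+3).
Dmitri in UTC: 08:00-08:30, 11:30-19:00 (subtract 3h to convert from UTC+3).
Quinn in UTC: 11:00-19:00 (add 8h to convert from UTC-8).
Vera in UTC: 08:00-09:30, 11:00-14:00, 15:30-19:00 (subtract 3h to convert from UTC+3).
Priya in UTC: 11:30-14:30, 15:30-18:30 (add 1h to convert from UTC-1).
Wei ∩ Dmitri: 11:30-13:00, 14:30-18:00.
Wei ∩ Dmitri ∩ Quinn: 11:30-13:00, 14:30-18:00.
Wei ∩ Dmitri ∩ Quinn ∩ Vera: 11:30-13:00, 15:30-18:00.
Wei ∩ Dmitri ∩ Quinn ∩ Vera ∩ Priya: 11:30-13:00, 15:30-18:00.
Those are the intersection windows.
Summing the common windows: 90 + 150 = 240 minutes.

240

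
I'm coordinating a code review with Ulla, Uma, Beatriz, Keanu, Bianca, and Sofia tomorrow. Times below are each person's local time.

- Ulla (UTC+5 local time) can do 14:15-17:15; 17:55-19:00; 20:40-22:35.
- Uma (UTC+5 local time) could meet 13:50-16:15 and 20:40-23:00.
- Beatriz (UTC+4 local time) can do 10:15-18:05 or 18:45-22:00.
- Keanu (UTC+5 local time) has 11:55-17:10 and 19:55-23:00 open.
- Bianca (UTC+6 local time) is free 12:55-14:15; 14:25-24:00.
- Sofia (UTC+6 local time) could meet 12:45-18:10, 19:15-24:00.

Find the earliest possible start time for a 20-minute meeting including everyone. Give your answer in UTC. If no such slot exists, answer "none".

09:15

Ulla in UTC: 09:15-12:15, 12:55-14:00, 15:40-17:35 (subtract 5h to convert from UTC+5).
Uma in UTC: 08:50-11:15, 15:40-18:00 (subtract 5h to convert from UTC+5).
Beatriz in UTC: 06:15-14:05, 14:45-18:00 (subtract 4h to convert from UTC+4).
Keanu in UTC: 06:55-12:10, 14:55-18:00 (subtract 5h to convert from UTC+5).
Bianca in UTC: 06:55-08:15, 08:25-18:00 (subtract 6h to convert from UTC+6).
Sofia in UTC: 06:45-12:10, 13:15-18:00 (subtract 6h to convert from UTC+6).
Ulla ∩ Uma: 09:15-11:15, 15:40-17:35.
Ulla ∩ Uma ∩ Beatriz: 09:15-11:15, 15:40-17:35.
Ulla ∩ Uma ∩ Beatriz ∩ Keanu: 09:15-11:15, 15:40-17:35.
Ulla ∩ Uma ∩ Beatriz ∩ Keanu ∩ Bianca: 09:15-11:15, 15:40-17:35.
Ulla ∩ Uma ∩ Beatriz ∩ Keanu ∩ Bianca ∩ Sofia: 09:15-11:15, 15:40-17:35.
The first common window of at least 20 minutes is 09:15-11:15, so the earliest start is 09:15.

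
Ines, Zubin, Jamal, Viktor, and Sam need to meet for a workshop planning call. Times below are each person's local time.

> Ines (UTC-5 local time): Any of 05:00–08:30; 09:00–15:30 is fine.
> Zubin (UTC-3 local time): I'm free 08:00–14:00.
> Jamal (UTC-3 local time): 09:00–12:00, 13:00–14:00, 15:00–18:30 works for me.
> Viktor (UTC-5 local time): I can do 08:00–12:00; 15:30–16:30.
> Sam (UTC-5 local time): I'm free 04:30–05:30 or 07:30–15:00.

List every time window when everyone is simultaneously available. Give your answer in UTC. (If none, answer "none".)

13:00-13:30, 14:00-15:00, 16:00-17:00

Ines in UTC: 10:00-13:30, 14:00-20:30 (add 5h to convert from UTC-5).
Zubin in UTC: 11:00-17:00 (add 3h to convert from UTC-3).
Jamal in UTC: 12:00-15:00, 16:00-17:00, 18:00-21:30 (add 3h to convert from UTC-3).
Viktor in UTC: 13:00-17:00, 20:30-21:30 (add 5h to convert from UTC-5).
Sam in UTC: 09:30-10:30, 12:30-20:00 (add 5h to convert from UTC-5).
Ines ∩ Zubin: 11:00-13:30, 14:00-17:00.
Ines ∩ Zubin ∩ Jamal: 12:00-13:30, 14:00-15:00, 16:00-17:00.
Ines ∩ Zubin ∩ Jamal ∩ Viktor: 13:00-13:30, 14:00-15:00, 16:00-17:00.
Ines ∩ Zubin ∩ Jamal ∩ Viktor ∩ Sam: 13:00-13:30, 14:00-15:00, 16:00-17:00.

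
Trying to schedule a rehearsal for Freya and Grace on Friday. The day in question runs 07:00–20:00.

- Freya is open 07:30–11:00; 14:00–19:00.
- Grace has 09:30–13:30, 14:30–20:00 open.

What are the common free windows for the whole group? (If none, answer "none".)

Freya ∩ Grace: 09:30-11:00, 14:30-19:00.

09:30-11:00, 14:30-19:00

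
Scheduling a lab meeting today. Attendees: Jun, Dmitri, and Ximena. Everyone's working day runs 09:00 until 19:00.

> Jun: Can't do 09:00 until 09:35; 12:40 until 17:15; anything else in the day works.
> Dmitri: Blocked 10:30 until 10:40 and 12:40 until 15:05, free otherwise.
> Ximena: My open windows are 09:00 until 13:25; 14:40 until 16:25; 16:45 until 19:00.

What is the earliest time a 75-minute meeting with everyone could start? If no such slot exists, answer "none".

10:40

Jun free: 09:35-12:40, 17:15-19:00 (invert busy blocks within the working day).
Dmitri free: 09:00-10:30, 10:40-12:40, 15:05-19:00 (invert busy blocks within the working day).
Ximena free: 09:00-13:25, 14:40-16:25, 16:45-19:00.
Jun ∩ Dmitri: 09:35-10:30, 10:40-12:40, 17:15-19:00.
Jun ∩ Dmitri ∩ Ximena: 09:35-10:30, 10:40-12:40, 17:15-19:00.
The first common window of at least 75 minutes is 10:40-12:40, so the earliest start is 10:40.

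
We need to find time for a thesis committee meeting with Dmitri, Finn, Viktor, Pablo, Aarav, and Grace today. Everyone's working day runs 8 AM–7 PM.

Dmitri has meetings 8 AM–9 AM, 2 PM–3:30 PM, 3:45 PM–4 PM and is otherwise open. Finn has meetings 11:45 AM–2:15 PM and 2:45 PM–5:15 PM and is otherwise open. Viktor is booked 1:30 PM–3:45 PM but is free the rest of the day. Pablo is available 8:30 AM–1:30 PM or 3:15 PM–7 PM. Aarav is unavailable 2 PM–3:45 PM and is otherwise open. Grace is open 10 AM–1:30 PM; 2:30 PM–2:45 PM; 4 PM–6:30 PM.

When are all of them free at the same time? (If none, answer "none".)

10:00-11:45, 17:15-18:30

Dmitri free: 09:00-14:00, 15:30-15:45, 16:00-19:00 (invert busy blocks within the working day).
Finn free: 08:00-11:45, 14:15-14:45, 17:15-19:00 (invert busy blocks within the working day).
Viktor free: 08:00-13:30, 15:45-19:00 (invert busy blocks within the working day).
Pablo free: 08:30-13:30, 15:15-19:00.
Aarav free: 08:00-14:00, 15:45-19:00 (invert busy blocks within the working day).
Grace free: 10:00-13:30, 14:30-14:45, 16:00-18:30.
Dmitri ∩ Finn: 09:00-11:45, 17:15-19:00.
Dmitri ∩ Finn ∩ Viktor: 09:00-11:45, 17:15-19:00.
Dmitri ∩ Finn ∩ Viktor ∩ Pablo: 09:00-11:45, 17:15-19:00.
Dmitri ∩ Finn ∩ Viktor ∩ Pablo ∩ Aarav: 09:00-11:45, 17:15-19:00.
Dmitri ∩ Finn ∩ Viktor ∩ Pablo ∩ Aarav ∩ Grace: 10:00-11:45, 17:15-18:30.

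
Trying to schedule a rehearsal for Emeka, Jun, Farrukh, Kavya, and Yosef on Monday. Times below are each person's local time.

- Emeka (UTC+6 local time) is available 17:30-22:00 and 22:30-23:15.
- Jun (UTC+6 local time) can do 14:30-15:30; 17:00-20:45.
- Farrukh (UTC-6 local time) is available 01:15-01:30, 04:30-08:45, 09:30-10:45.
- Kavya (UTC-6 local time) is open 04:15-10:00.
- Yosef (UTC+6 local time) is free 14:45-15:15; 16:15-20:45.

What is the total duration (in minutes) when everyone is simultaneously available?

Emeka in UTC: 11:30-16:00, 16:30-17:15 (subtract 6h to convert from UTC+6).
Jun in UTC: 08:30-09:30, 11:00-14:45 (subtract 6h to convert from UTC+6).
Farrukh in UTC: 07:15-07:30, 10:30-14:45, 15:30-16:45 (add 6h to convert from UTC-6).
Kavya in UTC: 10:15-16:00 (add 6h to convert from UTC-6).
Yosef in UTC: 08:45-09:15, 10:15-14:45 (subtract 6h to convert from UTC+6).
Emeka ∩ Jun: 11:30-14:45.
Emeka ∩ Jun ∩ Farrukh: 11:30-14:45.
Emeka ∩ Jun ∩ Farrukh ∩ Kavya: 11:30-14:45.
Emeka ∩ Jun ∩ Farrukh ∩ Kavya ∩ Yosef: 11:30-14:45.
That's a single block of 195 minutes.

195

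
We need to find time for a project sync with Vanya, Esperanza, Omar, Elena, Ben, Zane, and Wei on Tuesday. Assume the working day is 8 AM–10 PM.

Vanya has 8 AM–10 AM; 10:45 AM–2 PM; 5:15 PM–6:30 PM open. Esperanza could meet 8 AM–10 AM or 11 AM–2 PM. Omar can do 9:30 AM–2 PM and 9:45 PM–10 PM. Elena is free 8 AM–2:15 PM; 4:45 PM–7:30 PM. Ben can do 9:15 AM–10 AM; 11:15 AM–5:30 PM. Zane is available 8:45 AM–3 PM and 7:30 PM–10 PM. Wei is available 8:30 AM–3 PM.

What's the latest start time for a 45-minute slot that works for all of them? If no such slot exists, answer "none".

Vanya ∩ Esperanza: 08:00-10:00, 11:00-14:00.
Vanya ∩ Esperanza ∩ Omar: 09:30-10:00, 11:00-14:00.
Vanya ∩ Esperanza ∩ Omar ∩ Elena: 09:30-10:00, 11:00-14:00.
Vanya ∩ Esperanza ∩ Omar ∩ Elena ∩ Ben: 09:30-10:00, 11:15-14:00.
Vanya ∩ Esperanza ∩ Omar ∩ Elena ∩ Ben ∩ Zane: 09:30-10:00, 11:15-14:00.
Vanya ∩ Esperanza ∩ Omar ∩ Elena ∩ Ben ∩ Zane ∩ Wei: 09:30-10:00, 11:15-14:00.
The last common window of at least 45 minutes is 11:15-14:00; a 45-minute meeting can start as late as 13:15 and still end by 14:00.

13:15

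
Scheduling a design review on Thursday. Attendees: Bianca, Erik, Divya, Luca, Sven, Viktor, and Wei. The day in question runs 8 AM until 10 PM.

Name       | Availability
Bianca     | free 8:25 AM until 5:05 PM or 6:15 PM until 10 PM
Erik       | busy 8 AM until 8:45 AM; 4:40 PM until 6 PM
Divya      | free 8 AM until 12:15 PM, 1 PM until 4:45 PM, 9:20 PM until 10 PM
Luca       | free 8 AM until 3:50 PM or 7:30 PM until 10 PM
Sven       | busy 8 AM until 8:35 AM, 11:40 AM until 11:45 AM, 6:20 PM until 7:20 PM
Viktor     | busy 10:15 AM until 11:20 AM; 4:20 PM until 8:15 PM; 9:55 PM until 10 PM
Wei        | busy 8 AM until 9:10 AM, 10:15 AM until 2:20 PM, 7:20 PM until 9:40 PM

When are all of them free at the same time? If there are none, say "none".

Bianca free: 08:25-17:05, 18:15-22:00.
Erik free: 08:45-16:40, 18:00-22:00 (invert busy blocks within the working day).
Divya free: 08:00-12:15, 13:00-16:45, 21:20-22:00.
Luca free: 08:00-15:50, 19:30-22:00.
Sven free: 08:35-11:40, 11:45-18:20, 19:20-22:00 (invert busy blocks within the working day).
Viktor free: 08:00-10:15, 11:20-16:20, 20:15-21:55 (invert busy blocks within the working day).
Wei free: 09:10-10:15, 14:20-19:20, 21:40-22:00 (invert busy blocks within the working day).
Bianca ∩ Erik: 08:45-16:40, 18:15-22:00.
Bianca ∩ Erik ∩ Divya: 08:45-12:15, 13:00-16:40, 21:20-22:00.
Bianca ∩ Erik ∩ Divya ∩ Luca: 08:45-12:15, 13:00-15:50, 21:20-22:00.
Bianca ∩ Erik ∩ Divya ∩ Luca ∩ Sven: 08:45-11:40, 11:45-12:15, 13:00-15:50, 21:20-22:00.
Bianca ∩ Erik ∩ Divya ∩ Luca ∩ Sven ∩ Viktor: 08:45-10:15, 11:20-11:40, 11:45-12:15, 13:00-15:50, 21:20-21:55.
Bianca ∩ Erik ∩ Divya ∩ Luca ∩ Sven ∩ Viktor ∩ Wei: 09:10-10:15, 14:20-15:50, 21:40-21:55.

09:10-10:15, 14:20-15:50, 21:40-21:55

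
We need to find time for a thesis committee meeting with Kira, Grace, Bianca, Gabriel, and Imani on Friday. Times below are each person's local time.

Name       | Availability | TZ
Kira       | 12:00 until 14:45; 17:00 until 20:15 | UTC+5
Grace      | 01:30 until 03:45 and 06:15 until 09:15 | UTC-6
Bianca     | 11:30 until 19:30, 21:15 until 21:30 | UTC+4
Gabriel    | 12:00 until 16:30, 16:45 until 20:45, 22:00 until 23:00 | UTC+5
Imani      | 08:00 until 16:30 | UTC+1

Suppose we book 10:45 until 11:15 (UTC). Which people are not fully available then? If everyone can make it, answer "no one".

Grace, Kira

Kira in UTC: 07:00-09:45, 12:00-15:15 (subtract 5h to convert from UTC+5).
Grace in UTC: 07:30-09:45, 12:15-15:15 (add 6h to convert from UTC-6).
Bianca in UTC: 07:30-15:30, 17:15-17:30 (subtract 4h to convert from UTC+4).
Gabriel in UTC: 07:00-11:30, 11:45-15:45, 17:00-18:00 (subtract 5h to convert from UTC+5).
Imani in UTC: 07:00-15:30 (subtract 1h to convert from UTC+1).
Kira: not fully free for 10:45-11:15. Grace: not fully free for 10:45-11:15. Bianca: free for 10:45-11:15. Gabriel: free for 10:45-11:15. Imani: free for 10:45-11:15.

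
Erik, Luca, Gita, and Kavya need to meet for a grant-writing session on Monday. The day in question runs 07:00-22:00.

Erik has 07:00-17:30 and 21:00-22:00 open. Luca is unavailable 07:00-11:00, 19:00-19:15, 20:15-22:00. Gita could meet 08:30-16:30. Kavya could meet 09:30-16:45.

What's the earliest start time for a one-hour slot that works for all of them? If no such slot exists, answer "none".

Erik free: 07:00-17:30, 21:00-22:00.
Luca free: 11:00-19:00, 19:15-20:15 (invert busy blocks within the working day).
Gita free: 08:30-16:30.
Kavya free: 09:30-16:45.
Erik ∩ Luca: 11:00-17:30.
Erik ∩ Luca ∩ Gita: 11:00-16:30.
Erik ∩ Luca ∩ Gita ∩ Kavya: 11:00-16:30.
The first common window of at least 60 minutes is 11:00-16:30, so the earliest start is 11:00.

11:00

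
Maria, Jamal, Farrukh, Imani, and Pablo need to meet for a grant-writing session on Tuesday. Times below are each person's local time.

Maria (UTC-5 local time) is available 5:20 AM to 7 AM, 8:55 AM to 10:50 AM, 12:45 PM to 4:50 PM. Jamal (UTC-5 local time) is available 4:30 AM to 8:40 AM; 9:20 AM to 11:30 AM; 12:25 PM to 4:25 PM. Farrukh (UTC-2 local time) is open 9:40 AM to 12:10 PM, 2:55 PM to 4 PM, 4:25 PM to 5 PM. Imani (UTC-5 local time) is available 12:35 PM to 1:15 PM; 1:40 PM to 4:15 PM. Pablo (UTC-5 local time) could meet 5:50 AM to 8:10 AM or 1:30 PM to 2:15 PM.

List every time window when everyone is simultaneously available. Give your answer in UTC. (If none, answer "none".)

18:40-19:00

Maria in UTC: 10:20-12:00, 13:55-15:50, 17:45-21:50 (add 5h to convert from UTC-5).
Jamal in UTC: 09:30-13:40, 14:20-16:30, 17:25-21:25 (add 5h to convert from UTC-5).
Farrukh in UTC: 11:40-14:10, 16:55-18:00, 18:25-19:00 (add 2h to convert from UTC-2).
Imani in UTC: 17:35-18:15, 18:40-21:15 (add 5h to convert from UTC-5).
Pablo in UTC: 10:50-13:10, 18:30-19:15 (add 5h to convert from UTC-5).
Maria ∩ Jamal: 10:20-12:00, 14:20-15:50, 17:45-21:25.
Maria ∩ Jamal ∩ Farrukh: 11:40-12:00, 17:45-18:00, 18:25-19:00.
Maria ∩ Jamal ∩ Farrukh ∩ Imani: 17:45-18:00, 18:40-19:00.
Maria ∩ Jamal ∩ Farrukh ∩ Imani ∩ Pablo: 18:40-19:00.
Those are the intersection windows.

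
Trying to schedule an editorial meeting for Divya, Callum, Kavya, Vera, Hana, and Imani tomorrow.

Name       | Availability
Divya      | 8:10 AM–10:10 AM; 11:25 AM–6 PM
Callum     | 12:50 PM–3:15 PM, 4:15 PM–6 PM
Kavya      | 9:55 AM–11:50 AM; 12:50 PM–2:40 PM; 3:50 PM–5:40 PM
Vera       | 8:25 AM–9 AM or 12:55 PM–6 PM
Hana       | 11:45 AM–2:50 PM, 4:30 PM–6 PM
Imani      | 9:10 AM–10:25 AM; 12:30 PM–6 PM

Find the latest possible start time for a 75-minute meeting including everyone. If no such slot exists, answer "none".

13:25

Divya ∩ Callum: 12:50-15:15, 16:15-18:00.
Divya ∩ Callum ∩ Kavya: 12:50-14:40, 16:15-17:40.
Divya ∩ Callum ∩ Kavya ∩ Vera: 12:55-14:40, 16:15-17:40.
Divya ∩ Callum ∩ Kavya ∩ Vera ∩ Hana: 12:55-14:40, 16:30-17:40.
Divya ∩ Callum ∩ Kavya ∩ Vera ∩ Hana ∩ Imani: 12:55-14:40, 16:30-17:40.
The last common window of at least 75 minutes is 12:55-14:40; a 75-minute meeting can start as late as 13:25 and still end by 14:40.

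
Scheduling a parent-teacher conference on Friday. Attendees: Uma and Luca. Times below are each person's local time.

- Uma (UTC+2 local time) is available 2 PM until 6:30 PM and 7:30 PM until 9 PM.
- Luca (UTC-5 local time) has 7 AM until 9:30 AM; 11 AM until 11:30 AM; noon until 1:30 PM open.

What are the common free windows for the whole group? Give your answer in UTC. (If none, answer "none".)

12:00-14:30, 16:00-16:30, 17:30-18:30

Uma in UTC: 12:00-16:30, 17:30-19:00 (subtract 2h to convert from UTC+2).
Luca in UTC: 12:00-14:30, 16:00-16:30, 17:00-18:30 (add 5h to convert from UTC-5).
Uma ∩ Luca: 12:00-14:30, 16:00-16:30, 17:30-18:30.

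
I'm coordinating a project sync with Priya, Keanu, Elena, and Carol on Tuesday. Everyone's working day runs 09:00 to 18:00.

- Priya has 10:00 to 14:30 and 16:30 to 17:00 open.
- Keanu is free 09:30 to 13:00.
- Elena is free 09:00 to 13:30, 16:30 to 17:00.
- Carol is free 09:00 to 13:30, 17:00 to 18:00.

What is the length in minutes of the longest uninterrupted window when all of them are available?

Priya ∩ Keanu: 10:00-13:00.
Priya ∩ Keanu ∩ Elena: 10:00-13:00.
Priya ∩ Keanu ∩ Elena ∩ Carol: 10:00-13:00.
The longest is 10:00-13:00 at 180 minutes.

180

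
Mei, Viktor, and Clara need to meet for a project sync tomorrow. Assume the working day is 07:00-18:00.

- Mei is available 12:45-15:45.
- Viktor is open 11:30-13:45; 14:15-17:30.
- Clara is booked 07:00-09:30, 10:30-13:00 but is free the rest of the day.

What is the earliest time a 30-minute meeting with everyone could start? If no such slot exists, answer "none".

Mei free: 12:45-15:45.
Viktor free: 11:30-13:45, 14:15-17:30.
Clara free: 09:30-10:30, 13:00-18:00 (invert busy blocks within the working day).
Mei ∩ Viktor: 12:45-13:45, 14:15-15:45.
Mei ∩ Viktor ∩ Clara: 13:00-13:45, 14:15-15:45.
Those are the intersection windows.
The first common window of at least 30 minutes is 13:00-13:45, so the earliest start is 13:00.

13:00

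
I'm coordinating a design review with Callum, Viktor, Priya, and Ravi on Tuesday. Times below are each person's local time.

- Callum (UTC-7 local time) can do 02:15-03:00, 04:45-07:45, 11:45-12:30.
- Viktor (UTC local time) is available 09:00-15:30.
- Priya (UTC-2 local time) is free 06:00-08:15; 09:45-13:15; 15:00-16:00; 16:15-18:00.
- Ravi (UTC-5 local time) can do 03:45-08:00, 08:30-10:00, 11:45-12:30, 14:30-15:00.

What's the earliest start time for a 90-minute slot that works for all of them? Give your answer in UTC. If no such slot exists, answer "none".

none

Callum in UTC: 09:15-10:00, 11:45-14:45, 18:45-19:30 (add 7h to convert from UTC-7).
Viktor in UTC: 09:00-15:30.
Priya in UTC: 08:00-10:15, 11:45-15:15, 17:00-18:00, 18:15-20:00 (add 2h to convert from UTC-2).
Ravi in UTC: 08:45-13:00, 13:30-15:00, 16:45-17:30, 19:30-20:00 (add 5h to convert from UTC-5).
Callum ∩ Viktor: 09:15-10:00, 11:45-14:45.
Callum ∩ Viktor ∩ Priya: 09:15-10:00, 11:45-14:45.
Callum ∩ Viktor ∩ Priya ∩ Ravi: 09:15-10:00, 11:45-13:00, 13:30-14:45.
No common window is at least 90 minutes long.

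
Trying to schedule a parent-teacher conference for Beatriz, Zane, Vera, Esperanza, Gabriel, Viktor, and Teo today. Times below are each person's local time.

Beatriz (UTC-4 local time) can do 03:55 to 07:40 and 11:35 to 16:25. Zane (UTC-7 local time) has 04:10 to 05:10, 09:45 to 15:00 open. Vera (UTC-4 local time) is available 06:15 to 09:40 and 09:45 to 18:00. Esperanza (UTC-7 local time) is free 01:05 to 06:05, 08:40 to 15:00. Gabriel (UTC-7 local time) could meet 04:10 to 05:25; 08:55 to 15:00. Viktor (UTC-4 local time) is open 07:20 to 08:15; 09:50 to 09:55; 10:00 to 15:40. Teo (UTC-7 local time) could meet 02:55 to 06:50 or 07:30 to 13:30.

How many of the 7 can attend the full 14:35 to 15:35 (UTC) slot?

Beatriz in UTC: 07:55-11:40, 15:35-20:25 (add 4h to convert from UTC-4).
Zane in UTC: 11:10-12:10, 16:45-22:00 (add 7h to convert from UTC-7).
Vera in UTC: 10:15-13:40, 13:45-22:00 (add 4h to convert from UTC-4).
Esperanza in UTC: 08:05-13:05, 15:40-22:00 (add 7h to convert from UTC-7).
Gabriel in UTC: 11:10-12:25, 15:55-22:00 (add 7h to convert from UTC-7).
Viktor in UTC: 11:20-12:15, 13:50-13:55, 14:00-19:40 (add 4h to convert from UTC-4).
Teo in UTC: 09:55-13:50, 14:30-20:30 (add 7h to convert from UTC-7).
Vera, Viktor, and Teo can make the full 14:35-15:35 slot — that's 3.

3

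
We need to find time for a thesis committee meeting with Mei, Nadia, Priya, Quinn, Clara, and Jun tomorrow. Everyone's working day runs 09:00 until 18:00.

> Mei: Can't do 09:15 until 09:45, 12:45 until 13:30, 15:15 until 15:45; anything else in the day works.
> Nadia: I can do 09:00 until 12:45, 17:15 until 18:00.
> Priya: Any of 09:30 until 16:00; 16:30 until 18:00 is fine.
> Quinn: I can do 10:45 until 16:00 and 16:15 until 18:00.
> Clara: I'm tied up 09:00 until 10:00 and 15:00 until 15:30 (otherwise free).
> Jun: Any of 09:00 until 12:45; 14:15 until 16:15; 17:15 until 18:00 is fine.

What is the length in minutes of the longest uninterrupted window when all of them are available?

Mei free: 09:00-09:15, 09:45-12:45, 13:30-15:15, 15:45-18:00 (invert busy blocks within the working day).
Nadia free: 09:00-12:45, 17:15-18:00.
Priya free: 09:30-16:00, 16:30-18:00.
Quinn free: 10:45-16:00, 16:15-18:00.
Clara free: 10:00-15:00, 15:30-18:00 (invert busy blocks within the working day).
Jun free: 09:00-12:45, 14:15-16:15, 17:15-18:00.
Mei ∩ Nadia: 09:00-09:15, 09:45-12:45, 17:15-18:00.
Mei ∩ Nadia ∩ Priya: 09:45-12:45, 17:15-18:00.
Mei ∩ Nadia ∩ Priya ∩ Quinn: 10:45-12:45, 17:15-18:00.
Mei ∩ Nadia ∩ Priya ∩ Quinn ∩ Clara: 10:45-12:45, 17:15-18:00.
Mei ∩ Nadia ∩ Priya ∩ Quinn ∩ Clara ∩ Jun: 10:45-12:45, 17:15-18:00.
Those are the intersection windows.
The longest is 10:45-12:45 at 120 minutes.

120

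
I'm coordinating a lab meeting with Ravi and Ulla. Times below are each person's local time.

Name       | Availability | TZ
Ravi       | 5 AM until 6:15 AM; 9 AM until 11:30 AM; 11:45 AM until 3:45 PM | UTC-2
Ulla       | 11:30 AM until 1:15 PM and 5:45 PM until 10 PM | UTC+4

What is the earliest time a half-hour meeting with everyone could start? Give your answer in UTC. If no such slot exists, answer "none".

07:30

Ravi in UTC: 07:00-08:15, 11:00-13:30, 13:45-17:45 (add 2h to convert from UTC-2).
Ulla in UTC: 07:30-09:15, 13:45-18:00 (subtract 4h to convert from UTC+4).
Ravi ∩ Ulla: 07:30-08:15, 13:45-17:45.
The first common window of at least 30 minutes is 07:30-08:15, so the earliest start is 07:30.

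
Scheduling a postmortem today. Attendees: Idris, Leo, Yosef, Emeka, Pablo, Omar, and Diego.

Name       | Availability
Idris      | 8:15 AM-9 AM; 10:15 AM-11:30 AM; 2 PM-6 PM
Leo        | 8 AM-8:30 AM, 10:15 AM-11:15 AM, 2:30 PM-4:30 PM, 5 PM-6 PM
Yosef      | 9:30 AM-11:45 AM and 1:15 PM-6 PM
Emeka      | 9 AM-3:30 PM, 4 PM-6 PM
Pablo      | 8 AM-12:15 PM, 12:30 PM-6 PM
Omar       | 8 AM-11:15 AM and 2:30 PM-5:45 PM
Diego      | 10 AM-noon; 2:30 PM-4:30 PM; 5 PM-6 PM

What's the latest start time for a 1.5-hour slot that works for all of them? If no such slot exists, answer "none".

none

Idris ∩ Leo: 08:15-08:30, 10:15-11:15, 14:30-16:30, 17:00-18:00.
Idris ∩ Leo ∩ Yosef: 10:15-11:15, 14:30-16:30, 17:00-18:00.
Idris ∩ Leo ∩ Yosef ∩ Emeka: 10:15-11:15, 14:30-15:30, 16:00-16:30, 17:00-18:00.
Idris ∩ Leo ∩ Yosef ∩ Emeka ∩ Pablo: 10:15-11:15, 14:30-15:30, 16:00-16:30, 17:00-18:00.
Idris ∩ Leo ∩ Yosef ∩ Emeka ∩ Pablo ∩ Omar: 10:15-11:15, 14:30-15:30, 16:00-16:30, 17:00-17:45.
Idris ∩ Leo ∩ Yosef ∩ Emeka ∩ Pablo ∩ Omar ∩ Diego: 10:15-11:15, 14:30-15:30, 16:00-16:30, 17:00-17:45.
No common window is at least 90 minutes long.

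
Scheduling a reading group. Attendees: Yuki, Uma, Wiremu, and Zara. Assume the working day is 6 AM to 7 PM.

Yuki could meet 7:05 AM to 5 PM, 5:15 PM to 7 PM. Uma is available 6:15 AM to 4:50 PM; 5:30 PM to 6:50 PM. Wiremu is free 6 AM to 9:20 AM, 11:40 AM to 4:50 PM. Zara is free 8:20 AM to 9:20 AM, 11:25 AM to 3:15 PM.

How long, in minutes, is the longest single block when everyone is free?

215

Yuki ∩ Uma: 07:05-16:50, 17:30-18:50.
Yuki ∩ Uma ∩ Wiremu: 07:05-09:20, 11:40-16:50.
Yuki ∩ Uma ∩ Wiremu ∩ Zara: 08:20-09:20, 11:40-15:15.
The longest is 11:40-15:15 at 215 minutes.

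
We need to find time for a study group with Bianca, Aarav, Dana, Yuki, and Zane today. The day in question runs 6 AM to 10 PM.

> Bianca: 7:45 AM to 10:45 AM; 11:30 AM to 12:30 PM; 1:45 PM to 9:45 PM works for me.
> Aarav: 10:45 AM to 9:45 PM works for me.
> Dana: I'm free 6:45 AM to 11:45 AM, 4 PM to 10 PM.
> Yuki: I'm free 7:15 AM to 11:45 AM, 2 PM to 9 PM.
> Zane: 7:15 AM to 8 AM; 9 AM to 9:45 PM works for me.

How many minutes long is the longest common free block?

300

Bianca ∩ Aarav: 11:30-12:30, 13:45-21:45.
Bianca ∩ Aarav ∩ Dana: 11:30-11:45, 16:00-21:45.
Bianca ∩ Aarav ∩ Dana ∩ Yuki: 11:30-11:45, 16:00-21:00.
Bianca ∩ Aarav ∩ Dana ∩ Yuki ∩ Zane: 11:30-11:45, 16:00-21:00.
The longest is 16:00-21:00 at 300 minutes.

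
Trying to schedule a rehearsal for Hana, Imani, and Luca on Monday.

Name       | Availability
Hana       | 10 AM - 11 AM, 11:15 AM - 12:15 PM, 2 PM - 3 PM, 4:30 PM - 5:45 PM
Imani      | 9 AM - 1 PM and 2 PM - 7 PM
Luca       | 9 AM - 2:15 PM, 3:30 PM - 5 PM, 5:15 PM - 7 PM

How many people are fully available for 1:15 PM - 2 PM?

1

Luca can make the full 13:15-14:00 slot — that's 1.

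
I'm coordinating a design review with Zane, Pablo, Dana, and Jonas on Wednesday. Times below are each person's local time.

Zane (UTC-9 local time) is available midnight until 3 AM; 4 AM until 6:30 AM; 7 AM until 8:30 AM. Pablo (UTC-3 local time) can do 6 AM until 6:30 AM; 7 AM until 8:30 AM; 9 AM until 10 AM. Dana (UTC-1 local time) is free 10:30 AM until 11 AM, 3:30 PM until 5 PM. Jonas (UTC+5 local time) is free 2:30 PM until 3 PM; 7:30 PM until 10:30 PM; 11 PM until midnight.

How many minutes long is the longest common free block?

Zane in UTC: 09:00-12:00, 13:00-15:30, 16:00-17:30 (add 9h to convert from UTC-9).
Pablo in UTC: 09:00-09:30, 10:00-11:30, 12:00-13:00 (add 3h to convert from UTC-3).
Dana in UTC: 11:30-12:00, 16:30-18:00 (add 1h to convert from UTC-1).
Jonas in UTC: 09:30-10:00, 14:30-17:30, 18:00-19:00 (subtract 5h to convert from UTC+5).
Zane ∩ Pablo: 09:00-09:30, 10:00-11:30.
Zane ∩ Pablo ∩ Dana: ∅.
Zane ∩ Pablo ∩ Dana ∩ Jonas: ∅.
There is no time when everyone is free.
No common window exists, so the longest block is 0 minutes.

0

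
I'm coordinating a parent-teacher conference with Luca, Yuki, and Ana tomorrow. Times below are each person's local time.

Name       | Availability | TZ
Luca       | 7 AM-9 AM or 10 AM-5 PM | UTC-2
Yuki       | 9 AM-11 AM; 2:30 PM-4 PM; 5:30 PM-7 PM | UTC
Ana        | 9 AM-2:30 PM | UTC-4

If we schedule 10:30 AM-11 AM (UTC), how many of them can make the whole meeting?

2

Luca in UTC: 09:00-11:00, 12:00-19:00 (add 2h to convert from UTC-2).
Yuki in UTC: 09:00-11:00, 14:30-16:00, 17:30-19:00.
Ana in UTC: 13:00-18:30 (add 4h to convert from UTC-4).
Luca and Yuki can make the full 10:30-11:00 slot — that's 2.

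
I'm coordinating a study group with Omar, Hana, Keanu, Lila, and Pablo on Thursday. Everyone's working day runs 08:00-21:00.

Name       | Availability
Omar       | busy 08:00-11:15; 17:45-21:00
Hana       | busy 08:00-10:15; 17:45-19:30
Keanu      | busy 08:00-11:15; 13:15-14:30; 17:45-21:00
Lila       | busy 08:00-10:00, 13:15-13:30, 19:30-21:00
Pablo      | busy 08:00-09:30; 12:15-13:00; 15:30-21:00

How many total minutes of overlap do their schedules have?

Omar free: 11:15-17:45 (invert busy blocks within the working day).
Hana free: 10:15-17:45, 19:30-21:00 (invert busy blocks within the working day).
Keanu free: 11:15-13:15, 14:30-17:45 (invert busy blocks within the working day).
Lila free: 10:00-13:15, 13:30-19:30 (invert busy blocks within the working day).
Pablo free: 09:30-12:15, 13:00-15:30 (invert busy blocks within the working day).
Omar ∩ Hana: 11:15-17:45.
Omar ∩ Hana ∩ Keanu: 11:15-13:15, 14:30-17:45.
Omar ∩ Hana ∩ Keanu ∩ Lila: 11:15-13:15, 14:30-17:45.
Omar ∩ Hana ∩ Keanu ∩ Lila ∩ Pablo: 11:15-12:15, 13:00-13:15, 14:30-15:30.
Summing the common windows: 60 + 15 + 60 = 135 minutes.

135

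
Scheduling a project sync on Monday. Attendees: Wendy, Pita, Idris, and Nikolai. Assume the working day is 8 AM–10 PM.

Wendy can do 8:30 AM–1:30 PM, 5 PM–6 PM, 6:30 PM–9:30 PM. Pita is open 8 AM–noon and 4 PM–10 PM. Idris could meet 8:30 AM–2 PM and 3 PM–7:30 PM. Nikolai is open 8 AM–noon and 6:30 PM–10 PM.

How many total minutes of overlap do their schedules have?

270

Wendy ∩ Pita: 08:30-12:00, 17:00-18:00, 18:30-21:30.
Wendy ∩ Pita ∩ Idris: 08:30-12:00, 17:00-18:00, 18:30-19:30.
Wendy ∩ Pita ∩ Idris ∩ Nikolai: 08:30-12:00, 18:30-19:30.
Summing the common windows: 210 + 60 = 270 minutes.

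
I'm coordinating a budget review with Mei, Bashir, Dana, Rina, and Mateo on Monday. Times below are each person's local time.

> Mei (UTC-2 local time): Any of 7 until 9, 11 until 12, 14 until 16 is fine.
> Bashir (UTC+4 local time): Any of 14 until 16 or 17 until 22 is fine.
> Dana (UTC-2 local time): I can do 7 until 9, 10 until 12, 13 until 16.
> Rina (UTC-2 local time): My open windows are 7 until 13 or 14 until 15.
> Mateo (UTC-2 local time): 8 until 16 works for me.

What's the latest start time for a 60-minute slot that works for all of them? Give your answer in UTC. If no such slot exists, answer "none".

16:00

Mei in UTC: 09:00-11:00, 13:00-14:00, 16:00-18:00 (add 2h to convert from UTC-2).
Bashir in UTC: 10:00-12:00, 13:00-18:00 (subtract 4h to convert from UTC+4).
Dana in UTC: 09:00-11:00, 12:00-14:00, 15:00-18:00 (add 2h to convert from UTC-2).
Rina in UTC: 09:00-15:00, 16:00-17:00 (add 2h to convert from UTC-2).
Mateo in UTC: 10:00-18:00 (add 2h to convert from UTC-2).
Mei ∩ Bashir: 10:00-11:00, 13:00-14:00, 16:00-18:00.
Mei ∩ Bashir ∩ Dana: 10:00-11:00, 13:00-14:00, 16:00-18:00.
Mei ∩ Bashir ∩ Dana ∩ Rina: 10:00-11:00, 13:00-14:00, 16:00-17:00.
Mei ∩ Bashir ∩ Dana ∩ Rina ∩ Mateo: 10:00-11:00, 13:00-14:00, 16:00-17:00.
The last common window of at least 60 minutes is 16:00-17:00; a 60-minute meeting can start as late as 16:00 and still end by 17:00.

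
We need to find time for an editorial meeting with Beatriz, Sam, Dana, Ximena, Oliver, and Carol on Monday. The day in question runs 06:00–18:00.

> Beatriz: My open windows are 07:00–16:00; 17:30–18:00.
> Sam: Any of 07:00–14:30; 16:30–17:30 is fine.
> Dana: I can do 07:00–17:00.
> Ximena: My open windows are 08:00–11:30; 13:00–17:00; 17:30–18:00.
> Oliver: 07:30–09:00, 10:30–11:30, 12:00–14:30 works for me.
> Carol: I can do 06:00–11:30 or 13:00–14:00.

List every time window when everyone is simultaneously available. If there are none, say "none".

08:00-09:00, 10:30-11:30, 13:00-14:00

Beatriz ∩ Sam: 07:00-14:30.
Beatriz ∩ Sam ∩ Dana: 07:00-14:30.
Beatriz ∩ Sam ∩ Dana ∩ Ximena: 08:00-11:30, 13:00-14:30.
Beatriz ∩ Sam ∩ Dana ∩ Ximena ∩ Oliver: 08:00-09:00, 10:30-11:30, 13:00-14:30.
Beatriz ∩ Sam ∩ Dana ∩ Ximena ∩ Oliver ∩ Carol: 08:00-09:00, 10:30-11:30, 13:00-14:00.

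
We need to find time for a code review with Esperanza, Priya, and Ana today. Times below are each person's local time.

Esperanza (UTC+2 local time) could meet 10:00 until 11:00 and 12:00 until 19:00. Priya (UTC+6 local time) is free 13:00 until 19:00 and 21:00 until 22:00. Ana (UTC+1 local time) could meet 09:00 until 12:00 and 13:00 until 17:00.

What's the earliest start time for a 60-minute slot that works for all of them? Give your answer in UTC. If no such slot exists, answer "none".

Esperanza in UTC: 08:00-09:00, 10:00-17:00 (subtract 2h to convert from UTC+2).
Priya in UTC: 07:00-13:00, 15:00-16:00 (subtract 6h to convert from UTC+6).
Ana in UTC: 08:00-11:00, 12:00-16:00 (subtract 1h to convert from UTC+1).
Esperanza ∩ Priya: 08:00-09:00, 10:00-13:00, 15:00-16:00.
Esperanza ∩ Priya ∩ Ana: 08:00-09:00, 10:00-11:00, 12:00-13:00, 15:00-16:00.
The first common window of at least 60 minutes is 08:00-09:00, so the earliest start is 08:00.

08:00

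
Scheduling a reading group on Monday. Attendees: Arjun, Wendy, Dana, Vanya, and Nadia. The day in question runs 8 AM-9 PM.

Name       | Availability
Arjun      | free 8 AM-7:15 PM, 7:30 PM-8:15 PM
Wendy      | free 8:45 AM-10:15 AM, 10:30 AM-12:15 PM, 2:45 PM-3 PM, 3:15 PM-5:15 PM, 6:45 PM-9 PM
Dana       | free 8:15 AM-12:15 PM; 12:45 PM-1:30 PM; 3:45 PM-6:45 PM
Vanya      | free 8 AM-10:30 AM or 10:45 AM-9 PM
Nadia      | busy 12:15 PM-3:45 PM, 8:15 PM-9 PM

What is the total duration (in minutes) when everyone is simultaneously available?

270

Arjun free: 08:00-19:15, 19:30-20:15.
Wendy free: 08:45-10:15, 10:30-12:15, 14:45-15:00, 15:15-17:15, 18:45-21:00.
Dana free: 08:15-12:15, 12:45-13:30, 15:45-18:45.
Vanya free: 08:00-10:30, 10:45-21:00.
Nadia free: 08:00-12:15, 15:45-20:15 (invert busy blocks within the working day).
Arjun ∩ Wendy: 08:45-10:15, 10:30-12:15, 14:45-15:00, 15:15-17:15, 18:45-19:15, 19:30-20:15.
Arjun ∩ Wendy ∩ Dana: 08:45-10:15, 10:30-12:15, 15:45-17:15.
Arjun ∩ Wendy ∩ Dana ∩ Vanya: 08:45-10:15, 10:45-12:15, 15:45-17:15.
Arjun ∩ Wendy ∩ Dana ∩ Vanya ∩ Nadia: 08:45-10:15, 10:45-12:15, 15:45-17:15.
Summing the common windows: 90 + 90 + 90 = 270 minutes.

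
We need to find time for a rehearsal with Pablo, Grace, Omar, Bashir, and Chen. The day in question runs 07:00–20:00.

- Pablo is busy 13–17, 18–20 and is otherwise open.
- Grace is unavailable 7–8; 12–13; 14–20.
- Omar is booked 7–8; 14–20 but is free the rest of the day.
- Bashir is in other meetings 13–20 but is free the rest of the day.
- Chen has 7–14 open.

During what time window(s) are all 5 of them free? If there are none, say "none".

Pablo free: 07:00-13:00, 17:00-18:00 (invert busy blocks within the working day).
Grace free: 08:00-12:00, 13:00-14:00 (invert busy blocks within the working day).
Omar free: 08:00-14:00 (invert busy blocks within the working day).
Bashir free: 07:00-13:00 (invert busy blocks within the working day).
Chen free: 07:00-14:00.
Pablo ∩ Grace: 08:00-12:00.
Pablo ∩ Grace ∩ Omar: 08:00-12:00.
Pablo ∩ Grace ∩ Omar ∩ Bashir: 08:00-12:00.
Pablo ∩ Grace ∩ Omar ∩ Bashir ∩ Chen: 08:00-12:00.
So the common availability across everyone is 08:00-12:00.

08:00-12:00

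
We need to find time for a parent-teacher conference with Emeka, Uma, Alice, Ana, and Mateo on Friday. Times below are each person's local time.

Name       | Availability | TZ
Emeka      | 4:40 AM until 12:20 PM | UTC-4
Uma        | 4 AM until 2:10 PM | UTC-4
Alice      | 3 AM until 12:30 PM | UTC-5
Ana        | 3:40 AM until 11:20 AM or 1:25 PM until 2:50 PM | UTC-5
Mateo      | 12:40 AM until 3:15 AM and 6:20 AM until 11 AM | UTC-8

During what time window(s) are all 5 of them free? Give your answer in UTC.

Emeka in UTC: 08:40-16:20 (add 4h to convert from UTC-4).
Uma in UTC: 08:00-18:10 (add 4h to convert from UTC-4).
Alice in UTC: 08:00-17:30 (add 5h to convert from UTC-5).
Ana in UTC: 08:40-16:20, 18:25-19:50 (add 5h to convert from UTC-5).
Mateo in UTC: 08:40-11:15, 14:20-19:00 (add 8h to convert from UTC-8).
Emeka ∩ Uma: 08:40-16:20.
Emeka ∩ Uma ∩ Alice: 08:40-16:20.
Emeka ∩ Uma ∩ Alice ∩ Ana: 08:40-16:20.
Emeka ∩ Uma ∩ Alice ∩ Ana ∩ Mateo: 08:40-11:15, 14:20-16:20.

08:40-11:15, 14:20-16:20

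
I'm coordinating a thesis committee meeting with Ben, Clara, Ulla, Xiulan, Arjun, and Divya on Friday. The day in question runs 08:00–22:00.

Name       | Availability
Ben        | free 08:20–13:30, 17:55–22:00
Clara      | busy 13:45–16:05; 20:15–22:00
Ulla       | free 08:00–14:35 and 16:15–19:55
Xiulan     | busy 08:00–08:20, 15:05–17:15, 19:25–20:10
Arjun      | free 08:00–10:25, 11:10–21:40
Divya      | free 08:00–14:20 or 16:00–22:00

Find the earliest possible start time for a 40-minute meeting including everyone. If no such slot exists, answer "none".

Ben free: 08:20-13:30, 17:55-22:00.
Clara free: 08:00-13:45, 16:05-20:15 (invert busy blocks within the working day).
Ulla free: 08:00-14:35, 16:15-19:55.
Xiulan free: 08:20-15:05, 17:15-19:25, 20:10-22:00 (invert busy blocks within the working day).
Arjun free: 08:00-10:25, 11:10-21:40.
Divya free: 08:00-14:20, 16:00-22:00.
Ben ∩ Clara: 08:20-13:30, 17:55-20:15.
Ben ∩ Clara ∩ Ulla: 08:20-13:30, 17:55-19:55.
Ben ∩ Clara ∩ Ulla ∩ Xiulan: 08:20-13:30, 17:55-19:25.
Ben ∩ Clara ∩ Ulla ∩ Xiulan ∩ Arjun: 08:20-10:25, 11:10-13:30, 17:55-19:25.
Ben ∩ Clara ∩ Ulla ∩ Xiulan ∩ Arjun ∩ Divya: 08:20-10:25, 11:10-13:30, 17:55-19:25.
Those are the intersection windows.
The first common window of at least 40 minutes is 08:20-10:25, so the earliest start is 08:20.

08:20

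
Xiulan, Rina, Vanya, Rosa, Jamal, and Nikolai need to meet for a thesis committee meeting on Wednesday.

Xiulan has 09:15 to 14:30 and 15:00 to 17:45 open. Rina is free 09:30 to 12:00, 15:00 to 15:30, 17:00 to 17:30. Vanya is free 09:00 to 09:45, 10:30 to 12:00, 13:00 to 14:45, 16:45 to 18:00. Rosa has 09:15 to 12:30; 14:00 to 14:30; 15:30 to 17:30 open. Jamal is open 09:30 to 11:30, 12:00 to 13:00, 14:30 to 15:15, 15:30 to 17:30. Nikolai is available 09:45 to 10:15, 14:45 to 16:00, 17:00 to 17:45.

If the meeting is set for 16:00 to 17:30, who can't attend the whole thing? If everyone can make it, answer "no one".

Nikolai, Rina, Vanya

Xiulan: free for 16:00-17:30. Rina: not fully free for 16:00-17:30. Vanya: not fully free for 16:00-17:30. Rosa: free for 16:00-17:30. Jamal: free for 16:00-17:30. Nikolai: not fully free for 16:00-17:30.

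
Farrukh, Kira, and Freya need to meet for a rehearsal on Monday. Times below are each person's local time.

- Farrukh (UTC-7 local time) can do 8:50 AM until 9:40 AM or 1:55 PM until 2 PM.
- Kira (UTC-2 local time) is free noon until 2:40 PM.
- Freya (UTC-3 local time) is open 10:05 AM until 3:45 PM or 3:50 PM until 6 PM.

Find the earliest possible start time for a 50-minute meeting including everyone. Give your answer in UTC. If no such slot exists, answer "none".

15:50

Farrukh in UTC: 15:50-16:40, 20:55-21:00 (add 7h to convert from UTC-7).
Kira in UTC: 14:00-16:40 (add 2h to convert from UTC-2).
Freya in UTC: 13:05-18:45, 18:50-21:00 (add 3h to convert from UTC-3).
Farrukh ∩ Kira: 15:50-16:40.
Farrukh ∩ Kira ∩ Freya: 15:50-16:40.
So the common availability across everyone is 15:50-16:40.
The first common window of at least 50 minutes is 15:50-16:40, so the earliest start is 15:50.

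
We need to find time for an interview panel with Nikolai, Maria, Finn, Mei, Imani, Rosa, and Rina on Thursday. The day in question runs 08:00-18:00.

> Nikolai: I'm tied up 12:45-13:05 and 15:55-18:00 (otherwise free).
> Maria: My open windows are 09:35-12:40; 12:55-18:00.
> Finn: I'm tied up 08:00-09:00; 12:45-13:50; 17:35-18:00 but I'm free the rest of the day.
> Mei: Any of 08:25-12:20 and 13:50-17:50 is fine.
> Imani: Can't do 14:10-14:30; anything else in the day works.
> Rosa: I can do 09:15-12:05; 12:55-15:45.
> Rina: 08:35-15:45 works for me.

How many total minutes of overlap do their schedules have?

Nikolai free: 08:00-12:45, 13:05-15:55 (invert busy blocks within the working day).
Maria free: 09:35-12:40, 12:55-18:00.
Finn free: 09:00-12:45, 13:50-17:35 (invert busy blocks within the working day).
Mei free: 08:25-12:20, 13:50-17:50.
Imani free: 08:00-14:10, 14:30-18:00 (invert busy blocks within the working day).
Rosa free: 09:15-12:05, 12:55-15:45.
Rina free: 08:35-15:45.
Nikolai ∩ Maria: 09:35-12:40, 13:05-15:55.
Nikolai ∩ Maria ∩ Finn: 09:35-12:40, 13:50-15:55.
Nikolai ∩ Maria ∩ Finn ∩ Mei: 09:35-12:20, 13:50-15:55.
Nikolai ∩ Maria ∩ Finn ∩ Mei ∩ Imani: 09:35-12:20, 13:50-14:10, 14:30-15:55.
Nikolai ∩ Maria ∩ Finn ∩ Mei ∩ Imani ∩ Rosa: 09:35-12:05, 13:50-14:10, 14:30-15:45.
Nikolai ∩ Maria ∩ Finn ∩ Mei ∩ Imani ∩ Rosa ∩ Rina: 09:35-12:05, 13:50-14:10, 14:30-15:45.
Summing the common windows: 150 + 20 + 75 = 245 minutes.

245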